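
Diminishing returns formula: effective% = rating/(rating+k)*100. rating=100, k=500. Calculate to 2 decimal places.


effective% = rating / (rating + k) * 100
= 100 / (100 + 500) * 100
= 100 / 600 * 100
= 0.166667 * 100
= 16.67%

16.67%


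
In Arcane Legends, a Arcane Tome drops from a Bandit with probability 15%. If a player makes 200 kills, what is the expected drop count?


Expected drops = kills * (drop_rate / 100)
= 200 * (15 / 100)
= 200 * 0.15
= 30.0

30.0 drops


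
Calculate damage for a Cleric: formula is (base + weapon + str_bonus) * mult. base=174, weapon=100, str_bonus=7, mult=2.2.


Sum base + weapon + str = 174 + 100 + 7 = 281
Multiply by 2.2:
281 * 2.2 = 618.2

618.2 damage


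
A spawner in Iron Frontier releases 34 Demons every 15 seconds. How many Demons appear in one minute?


Spawns per minute = count * (60 / interval)
= 34 * (60 / 15)
= 34 * 4.0
= 136.0

136.0 per minute


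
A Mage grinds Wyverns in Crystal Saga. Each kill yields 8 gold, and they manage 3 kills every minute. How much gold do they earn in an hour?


Gold per minute = 8 * 3 = 24
Gold per hour = 24 * 60 = 1440

1440 gold/hour


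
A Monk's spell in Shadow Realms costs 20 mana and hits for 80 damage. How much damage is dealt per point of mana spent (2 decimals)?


Efficiency = damage / mana
= 80 / 20
= 4.00

4.00 dmg/mana


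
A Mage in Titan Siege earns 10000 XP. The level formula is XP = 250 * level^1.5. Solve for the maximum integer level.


XP = 250 * level^1.5, so level = (XP / 250)^(1/1.5)
= (10000 / 250)^(1/1.5)
= 40.0^0.6667
= 11.6961
Floor: level = 11

level 11


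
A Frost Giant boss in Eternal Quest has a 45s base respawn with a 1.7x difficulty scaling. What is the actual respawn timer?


Respawn time = base * multiplier
= 45 * 1.7
= 76.5 seconds

76.5 seconds


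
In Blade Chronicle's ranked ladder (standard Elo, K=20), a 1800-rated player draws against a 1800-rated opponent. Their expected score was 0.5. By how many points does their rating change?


Elo update: delta = K * (S - Ea), where S = 0.5 (draws)
S - Ea = 0.5 - 0.5 = 0.0
Rating change = 20 * 0.0
= 0.00

0.00 rating points


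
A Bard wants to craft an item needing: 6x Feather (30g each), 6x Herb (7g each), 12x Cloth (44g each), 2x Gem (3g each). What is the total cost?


Cost breakdown:
  Feather: 6 * 30 = 180
  Herb: 6 * 7 = 42
  Cloth: 12 * 44 = 528
  Gem: 2 * 3 = 6
Total = 180 + 42 + 528 + 6 = 756

756 gold


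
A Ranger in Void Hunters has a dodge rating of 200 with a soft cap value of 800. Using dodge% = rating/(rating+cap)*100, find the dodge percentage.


dodge% = 200 / (200 + 800) * 100
= 200 / 1000 * 100
= 0.2 * 100
= 20.00%

20.00%


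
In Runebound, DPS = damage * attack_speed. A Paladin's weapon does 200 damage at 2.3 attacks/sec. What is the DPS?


DPS = damage * attack_speed
= 200 * 2.3
= 460.0

460.0 DPS


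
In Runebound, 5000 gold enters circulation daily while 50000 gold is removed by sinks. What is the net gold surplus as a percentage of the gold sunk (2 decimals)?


Net gold = 5000 - 50000 = -45000
Inflation rate = net / sunk * 100 = -45000 / 50000 * 100
= -0.9 * 100
= -90.00%

-90.00%


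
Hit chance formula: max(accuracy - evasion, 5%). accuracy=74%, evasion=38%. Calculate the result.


accuracy - evasion = 74 - 38 = 36
Apply floor: max(36, 5) = 36
Hit chance = 36%

36%


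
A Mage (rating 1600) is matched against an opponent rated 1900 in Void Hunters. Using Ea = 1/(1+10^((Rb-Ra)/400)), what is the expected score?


Elo expected score: Ea = 1/(1 + 10^((Rb-Ra)/400))
Rb - Ra = 1900 - 1600 = 300
(Rb-Ra)/400 = 300/400 = 0.75
10^0.75 = 5.623413
Ea = 1/(1 + 5.623413) = 1/6.623413 = 0.1510

0.1510


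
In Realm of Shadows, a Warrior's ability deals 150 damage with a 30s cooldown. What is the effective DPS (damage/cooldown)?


DPS = damage / cooldown
= 150 / 30
= 5.00

5.00 DPS


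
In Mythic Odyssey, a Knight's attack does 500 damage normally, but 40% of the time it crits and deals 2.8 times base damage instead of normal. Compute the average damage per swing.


E[dmg] = base * (1 + crit_chance * (crit_mult - 1))
cc as decimal = 40/100 = 0.4
cm - 1 = 2.8 - 1 = 1.8
Bonus factor = 0.4 * 1.8 = 0.72
Total multiplier = 1 + 0.72 = 1.72
Expected damage = 500 * 1.72 = 860.00

860.00 damage


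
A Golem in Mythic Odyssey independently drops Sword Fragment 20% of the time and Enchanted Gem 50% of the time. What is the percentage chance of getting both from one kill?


For independent events, P(both) = P(A) * P(B)
= 20% * 50%
= 1000 / 100 %
= 10.0%

10.0%


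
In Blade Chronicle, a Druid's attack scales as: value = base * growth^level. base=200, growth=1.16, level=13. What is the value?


value = base * growth^level
= 200 * 1.16^13
= 200 * 6.885791
= 1377.16

1377.16 attack


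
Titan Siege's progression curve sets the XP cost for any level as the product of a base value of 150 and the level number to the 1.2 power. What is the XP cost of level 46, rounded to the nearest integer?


XP = 150 * level^1.2
Substitute level = 46:
XP = 150 * 46^1.2
= 150 * 98.9258
= 14839

14839 XP


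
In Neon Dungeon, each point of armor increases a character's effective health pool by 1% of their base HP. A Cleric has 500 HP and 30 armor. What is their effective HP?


EHP = 500 * (1 + 30/100)
= 500 * (1 + 0.3)
= 500 * 1.3
= 650.0

650.0 EHP


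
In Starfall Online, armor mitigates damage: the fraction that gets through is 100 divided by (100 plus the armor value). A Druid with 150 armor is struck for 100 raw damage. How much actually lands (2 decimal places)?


actual = 100 * 100 / (100 + 150)
= 100 * 100 / 250
= 10000 / 250
= 40.00

40.00 damage


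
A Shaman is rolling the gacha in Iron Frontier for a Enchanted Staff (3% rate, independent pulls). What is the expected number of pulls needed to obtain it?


Expected pulls for a geometric distribution = 1/p = 100 / rate%
= 100 / 3
= 33.33

33.33 pulls


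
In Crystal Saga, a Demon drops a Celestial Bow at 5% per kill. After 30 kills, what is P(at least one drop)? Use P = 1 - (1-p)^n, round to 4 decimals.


P(at least one) = 1 - P(none) = 1 - (1-p)^n
p = 5/100 = 0.05
1 - p = 0.95
(1 - p)^30 = 0.95^30 = 0.214639
P(at least one) = 1 - 0.214639 = 0.7854

0.7854


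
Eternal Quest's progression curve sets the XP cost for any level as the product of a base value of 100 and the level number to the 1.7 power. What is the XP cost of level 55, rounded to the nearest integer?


XP = 100 * level^1.7
Substitute level = 55:
XP = 100 * 55^1.7
= 100 * 909.1103
= 90911

90911 XP


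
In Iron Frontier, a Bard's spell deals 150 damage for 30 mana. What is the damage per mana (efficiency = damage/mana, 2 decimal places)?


Efficiency = damage / mana
= 150 / 30
= 5.00

5.00 dmg/mana


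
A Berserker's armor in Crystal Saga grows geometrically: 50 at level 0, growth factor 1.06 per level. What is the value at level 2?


value = base * growth^level
= 50 * 1.06^2
= 50 * 1.1236
= 56.18

56.18 armor


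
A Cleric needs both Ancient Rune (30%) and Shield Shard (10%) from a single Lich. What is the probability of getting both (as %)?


For independent events, P(both) = P(A) * P(B)
= 30% * 10%
= 300 / 100 %
= 3.0%

3.0%


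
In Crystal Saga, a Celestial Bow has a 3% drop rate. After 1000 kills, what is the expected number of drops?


Expected drops = kills * (drop_rate / 100)
= 1000 * (3 / 100)
= 1000 * 0.03
= 30.0

30.0 drops


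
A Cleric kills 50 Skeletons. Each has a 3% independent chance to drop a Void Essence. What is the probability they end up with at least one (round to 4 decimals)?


P(at least one) = 1 - P(none) = 1 - (1-p)^n
p = 3/100 = 0.03
1 - p = 0.97
(1 - p)^50 = 0.97^50 = 0.218065
P(at least one) = 1 - 0.218065 = 0.7819

0.7819


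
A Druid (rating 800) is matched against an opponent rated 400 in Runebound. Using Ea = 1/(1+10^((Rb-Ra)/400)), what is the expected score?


Elo expected score: Ea = 1/(1 + 10^((Rb-Ra)/400))
Rb - Ra = 400 - 800 = -400
(Rb-Ra)/400 = -400/400 = -1.0
10^-1.0 = 0.1
Ea = 1/(1 + 0.1) = 1/1.1 = 0.9091

0.9091


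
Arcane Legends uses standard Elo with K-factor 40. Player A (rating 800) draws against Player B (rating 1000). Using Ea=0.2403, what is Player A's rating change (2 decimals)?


Elo update: delta = K * (S - Ea), where S = 0.5 (draws)
S - Ea = 0.5 - 0.2403 = 0.2597
Rating change = 40 * 0.2597
= 10.39

10.39 rating points


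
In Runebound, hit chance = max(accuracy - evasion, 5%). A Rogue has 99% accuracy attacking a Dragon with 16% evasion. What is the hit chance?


accuracy - evasion = 99 - 16 = 83
Apply floor: max(83, 5) = 83
Hit chance = 83%

83%


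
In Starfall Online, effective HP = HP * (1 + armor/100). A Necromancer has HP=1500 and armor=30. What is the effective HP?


EHP = 1500 * (1 + 30/100)
= 1500 * (1 + 0.3)
= 1500 * 1.3
= 1950.0

1950.0 EHP


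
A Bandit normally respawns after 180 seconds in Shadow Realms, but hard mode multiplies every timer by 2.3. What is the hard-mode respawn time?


Respawn time = base * multiplier
= 180 * 2.3
= 414.0 seconds

414.0 seconds


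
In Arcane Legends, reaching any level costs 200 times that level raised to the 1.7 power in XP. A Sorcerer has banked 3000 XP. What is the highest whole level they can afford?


XP = 200 * level^1.7, so level = (XP / 200)^(1/1.7)
= (3000 / 200)^(1/1.7)
= 15.0^0.5882
= 4.9183
Floor: level = 4

level 4


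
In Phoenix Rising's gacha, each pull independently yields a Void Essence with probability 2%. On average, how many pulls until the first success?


Expected pulls for a geometric distribution = 1/p = 100 / rate%
= 100 / 2
= 50.0

50.0 pulls


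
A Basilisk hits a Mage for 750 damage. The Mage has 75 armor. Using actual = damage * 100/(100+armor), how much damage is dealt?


actual = 750 * 100 / (100 + 75)
= 750 * 100 / 175
= 75000 / 175
= 428.57

428.57 damage


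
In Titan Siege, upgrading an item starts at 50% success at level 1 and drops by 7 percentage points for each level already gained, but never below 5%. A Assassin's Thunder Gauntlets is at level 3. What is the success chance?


raw_rate = 50 - 7 * (3 - 1)
= 50 - 7 * 2
= 50 - 14
= 36
Apply floor: max(36, 5) = 36%

36%


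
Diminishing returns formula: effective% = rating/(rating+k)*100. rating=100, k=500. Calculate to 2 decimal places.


effective% = rating / (rating + k) * 100
= 100 / (100 + 500) * 100
= 100 / 600 * 100
= 0.166667 * 100
= 16.67%

16.67%


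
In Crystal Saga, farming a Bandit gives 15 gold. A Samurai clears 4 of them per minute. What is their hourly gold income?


Gold per minute = 15 * 4 = 60
Gold per hour = 60 * 60 = 3600

3600 gold/hour


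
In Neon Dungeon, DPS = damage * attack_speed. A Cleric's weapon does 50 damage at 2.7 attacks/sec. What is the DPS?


DPS = damage * attack_speed
= 50 * 2.7
= 135.0

135.0 DPS


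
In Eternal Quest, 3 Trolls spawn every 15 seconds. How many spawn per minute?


Spawns per minute = count * (60 / interval)
= 3 * (60 / 15)
= 3 * 4.0
= 12.0

12.0 per minute


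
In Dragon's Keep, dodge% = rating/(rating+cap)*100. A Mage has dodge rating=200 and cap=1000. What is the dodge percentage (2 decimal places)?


dodge% = 200 / (200 + 1000) * 100
= 200 / 1200 * 100
= 0.166667 * 100
= 16.67%

16.67%


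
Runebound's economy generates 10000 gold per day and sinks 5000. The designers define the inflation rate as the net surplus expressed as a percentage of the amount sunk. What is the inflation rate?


Net gold = 10000 - 5000 = 5000
Inflation rate = net / sunk * 100 = 5000 / 5000 * 100
= 1.0 * 100
= 100.00%

100.00%


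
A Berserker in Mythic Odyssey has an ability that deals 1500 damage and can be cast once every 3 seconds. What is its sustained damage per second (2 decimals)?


DPS = damage / cooldown
= 1500 / 3
= 500.00

500.00 DPS


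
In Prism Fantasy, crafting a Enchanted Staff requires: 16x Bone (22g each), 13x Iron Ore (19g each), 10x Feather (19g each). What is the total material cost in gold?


Cost breakdown:
  Bone: 16 * 22 = 352
  Iron Ore: 13 * 19 = 247
  Feather: 10 * 19 = 190
Total = 352 + 247 + 190 = 789

789 gold


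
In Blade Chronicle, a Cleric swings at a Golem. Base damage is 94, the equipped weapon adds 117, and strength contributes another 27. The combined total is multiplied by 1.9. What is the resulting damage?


Sum base + weapon + str = 94 + 117 + 27 = 238
Multiply by 1.9:
238 * 1.9 = 452.2

452.2 damage


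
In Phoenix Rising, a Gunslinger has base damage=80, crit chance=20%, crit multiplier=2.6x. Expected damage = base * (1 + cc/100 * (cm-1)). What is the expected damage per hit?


E[dmg] = base * (1 + crit_chance * (crit_mult - 1))
cc as decimal = 20/100 = 0.2
cm - 1 = 2.6 - 1 = 1.6
Bonus factor = 0.2 * 1.6 = 0.32
Total multiplier = 1 + 0.32 = 1.32
Expected damage = 80 * 1.32 = 105.60

105.60 damage


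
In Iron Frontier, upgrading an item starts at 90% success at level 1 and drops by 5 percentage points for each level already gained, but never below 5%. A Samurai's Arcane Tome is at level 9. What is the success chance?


raw_rate = 90 - 5 * (9 - 1)
= 90 - 5 * 8
= 90 - 40
= 50
Apply floor: max(50, 5) = 50%

50%


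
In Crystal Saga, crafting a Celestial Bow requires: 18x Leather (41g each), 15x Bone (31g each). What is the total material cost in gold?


Cost breakdown:
  Leather: 18 * 41 = 738
  Bone: 15 * 31 = 465
Total = 738 + 465 = 1203

1203 gold


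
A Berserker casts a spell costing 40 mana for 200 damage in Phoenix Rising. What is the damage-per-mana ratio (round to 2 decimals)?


Efficiency = damage / mana
= 200 / 40
= 5.00

5.00 dmg/mana


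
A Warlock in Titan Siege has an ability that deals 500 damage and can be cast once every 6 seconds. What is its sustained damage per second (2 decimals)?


DPS = damage / cooldown
= 500 / 6
= 83.33

83.33 DPS


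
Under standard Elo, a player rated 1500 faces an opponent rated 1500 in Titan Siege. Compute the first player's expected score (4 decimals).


Elo expected score: Ea = 1/(1 + 10^((Rb-Ra)/400))
Rb - Ra = 1500 - 1500 = 0
(Rb-Ra)/400 = 0/400 = 0.0
10^0.0 = 1.0
Ea = 1/(1 + 1.0) = 1/2.0 = 0.5000

0.5000


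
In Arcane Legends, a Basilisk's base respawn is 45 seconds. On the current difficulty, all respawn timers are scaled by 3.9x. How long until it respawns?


Respawn time = base * multiplier
= 45 * 3.9
= 175.5 seconds

175.5 seconds


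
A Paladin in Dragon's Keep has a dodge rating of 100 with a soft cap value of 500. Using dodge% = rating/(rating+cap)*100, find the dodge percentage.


dodge% = 100 / (100 + 500) * 100
= 100 / 600 * 100
= 0.166667 * 100
= 16.67%

16.67%


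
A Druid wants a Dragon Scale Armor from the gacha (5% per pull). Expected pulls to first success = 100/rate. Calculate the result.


Expected pulls for a geometric distribution = 1/p = 100 / rate%
= 100 / 5
= 20.0

20.0 pulls


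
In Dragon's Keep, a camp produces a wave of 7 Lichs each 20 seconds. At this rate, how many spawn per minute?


Spawns per minute = count * (60 / interval)
= 7 * (60 / 20)
= 7 * 3.0
= 21.0

21.0 per minute


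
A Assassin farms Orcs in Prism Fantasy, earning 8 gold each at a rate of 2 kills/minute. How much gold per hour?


Gold per minute = 8 * 2 = 16
Gold per hour = 16 * 60 = 960

960 gold/hour


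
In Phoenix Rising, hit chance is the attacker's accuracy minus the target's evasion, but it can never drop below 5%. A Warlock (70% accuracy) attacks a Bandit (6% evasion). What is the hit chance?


accuracy - evasion = 70 - 6 = 64
Apply floor: max(64, 5) = 64
Hit chance = 64%

64%


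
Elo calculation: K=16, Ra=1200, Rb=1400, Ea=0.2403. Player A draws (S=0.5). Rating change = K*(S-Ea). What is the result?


Elo update: delta = K * (S - Ea), where S = 0.5 (draws)
S - Ea = 0.5 - 0.2403 = 0.2597
Rating change = 16 * 0.2597
= 4.16

4.16 rating points


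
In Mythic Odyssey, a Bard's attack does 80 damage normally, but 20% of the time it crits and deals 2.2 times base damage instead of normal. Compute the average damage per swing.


E[dmg] = base * (1 + crit_chance * (crit_mult - 1))
cc as decimal = 20/100 = 0.2
cm - 1 = 2.2 - 1 = 1.2
Bonus factor = 0.2 * 1.2 = 0.24
Total multiplier = 1 + 0.24 = 1.24
Expected damage = 80 * 1.24 = 99.20

99.20 damage


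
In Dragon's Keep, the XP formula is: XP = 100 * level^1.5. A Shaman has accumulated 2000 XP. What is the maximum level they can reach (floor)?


XP = 100 * level^1.5, so level = (XP / 100)^(1/1.5)
= (2000 / 100)^(1/1.5)
= 20.0^0.6667
= 7.3681
Floor: level = 7

level 7


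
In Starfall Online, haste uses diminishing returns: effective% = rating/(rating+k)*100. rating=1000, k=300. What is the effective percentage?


effective% = rating / (rating + k) * 100
= 1000 / (1000 + 300) * 100
= 1000 / 1300 * 100
= 0.769231 * 100
= 76.92%

76.92%


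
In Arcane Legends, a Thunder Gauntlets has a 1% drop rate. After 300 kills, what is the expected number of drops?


Expected drops = kills * (drop_rate / 100)
= 300 * (1 / 100)
= 300 * 0.01
= 3.0

3.0 drops


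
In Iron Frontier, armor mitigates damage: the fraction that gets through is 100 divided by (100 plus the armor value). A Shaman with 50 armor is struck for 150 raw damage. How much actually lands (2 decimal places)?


actual = 150 * 100 / (100 + 50)
= 150 * 100 / 150
= 15000 / 150
= 100.00

100.00 damage


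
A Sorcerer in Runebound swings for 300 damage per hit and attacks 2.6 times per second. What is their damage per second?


DPS = damage * attack_speed
= 300 * 2.6
= 780.0

780.0 DPS


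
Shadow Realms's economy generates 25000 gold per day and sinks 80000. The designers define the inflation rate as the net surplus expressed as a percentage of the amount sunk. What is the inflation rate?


Net gold = 25000 - 80000 = -55000
Inflation rate = net / sunk * 100 = -55000 / 80000 * 100
= -0.6875 * 100
= -68.75%

-68.75%


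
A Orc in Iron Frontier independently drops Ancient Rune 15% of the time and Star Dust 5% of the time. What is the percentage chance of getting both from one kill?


For independent events, P(both) = P(A) * P(B)
= 15% * 5%
= 75 / 100 %
= 0.75%

0.75%


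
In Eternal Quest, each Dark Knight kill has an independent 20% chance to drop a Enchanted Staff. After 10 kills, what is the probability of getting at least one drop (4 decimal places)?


P(at least one) = 1 - P(none) = 1 - (1-p)^n
p = 20/100 = 0.2
1 - p = 0.8
(1 - p)^10 = 0.8^10 = 0.107374
P(at least one) = 1 - 0.107374 = 0.8926

0.8926


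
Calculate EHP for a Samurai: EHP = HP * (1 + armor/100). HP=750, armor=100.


EHP = 750 * (1 + 100/100)
= 750 * (1 + 1.0)
= 750 * 2.0
= 1500.0

1500.0 EHP


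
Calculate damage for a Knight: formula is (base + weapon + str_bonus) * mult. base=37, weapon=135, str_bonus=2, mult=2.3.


Sum base + weapon + str = 37 + 135 + 2 = 174
Multiply by 2.3:
174 * 2.3 = 400.2

400.2 damage


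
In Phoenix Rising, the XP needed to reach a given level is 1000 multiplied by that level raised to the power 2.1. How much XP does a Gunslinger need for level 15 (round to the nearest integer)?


XP = 1000 * level^2.1
Substitute level = 15:
XP = 1000 * 15^2.1
= 1000 * 294.9794
= 294979

294979 XP


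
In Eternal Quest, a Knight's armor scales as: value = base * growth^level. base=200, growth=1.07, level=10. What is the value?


value = base * growth^level
= 200 * 1.07^10
= 200 * 1.967151
= 393.43

393.43 armor


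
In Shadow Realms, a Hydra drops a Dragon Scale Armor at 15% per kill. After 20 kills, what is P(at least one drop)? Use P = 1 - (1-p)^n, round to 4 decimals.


P(at least one) = 1 - P(none) = 1 - (1-p)^n
p = 15/100 = 0.15
1 - p = 0.85
(1 - p)^20 = 0.85^20 = 0.038760
P(at least one) = 1 - 0.038760 = 0.9612

0.9612


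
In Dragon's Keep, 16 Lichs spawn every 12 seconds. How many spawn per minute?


Spawns per minute = count * (60 / interval)
= 16 * (60 / 12)
= 16 * 5.0
= 80.0

80.0 per minute


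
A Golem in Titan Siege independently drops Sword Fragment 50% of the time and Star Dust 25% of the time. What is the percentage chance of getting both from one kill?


For independent events, P(both) = P(A) * P(B)
= 50% * 25%
= 1250 / 100 %
= 12.5%

12.5%


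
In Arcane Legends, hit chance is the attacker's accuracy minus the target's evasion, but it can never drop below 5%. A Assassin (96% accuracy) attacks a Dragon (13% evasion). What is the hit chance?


accuracy - evasion = 96 - 13 = 83
Apply floor: max(83, 5) = 83
Hit chance = 83%

83%


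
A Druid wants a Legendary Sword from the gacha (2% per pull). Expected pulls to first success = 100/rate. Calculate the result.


Expected pulls for a geometric distribution = 1/p = 100 / rate%
= 100 / 2
= 50.0

50.0 pulls


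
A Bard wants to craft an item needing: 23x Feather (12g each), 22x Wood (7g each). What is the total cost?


Cost breakdown:
  Feather: 23 * 12 = 276
  Wood: 22 * 7 = 154
Total = 276 + 154 = 430

430 gold


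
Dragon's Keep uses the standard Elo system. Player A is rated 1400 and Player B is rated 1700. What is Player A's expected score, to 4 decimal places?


Elo expected score: Ea = 1/(1 + 10^((Rb-Ra)/400))
Rb - Ra = 1700 - 1400 = 300
(Rb-Ra)/400 = 300/400 = 0.75
10^0.75 = 5.623413
Ea = 1/(1 + 5.623413) = 1/6.623413 = 0.1510

0.1510


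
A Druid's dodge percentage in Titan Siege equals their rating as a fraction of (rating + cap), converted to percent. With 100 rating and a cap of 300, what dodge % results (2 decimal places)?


dodge% = 100 / (100 + 300) * 100
= 100 / 400 * 100
= 0.25 * 100
= 25.00%

25.00%


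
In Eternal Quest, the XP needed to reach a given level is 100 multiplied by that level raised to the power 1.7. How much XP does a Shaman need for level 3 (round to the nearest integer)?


XP = 100 * level^1.7
Substitute level = 3:
XP = 100 * 3^1.7
= 100 * 6.473
= 647

647 XP


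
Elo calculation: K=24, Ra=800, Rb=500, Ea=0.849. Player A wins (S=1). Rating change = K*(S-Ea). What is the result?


Elo update: delta = K * (S - Ea), where S = 1 (wins)
S - Ea = 1 - 0.849 = 0.151
Rating change = 24 * 0.151
= 3.62

3.62 rating points


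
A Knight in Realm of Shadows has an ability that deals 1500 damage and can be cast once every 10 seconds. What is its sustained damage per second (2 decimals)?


DPS = damage / cooldown
= 1500 / 10
= 150.00

150.00 DPS


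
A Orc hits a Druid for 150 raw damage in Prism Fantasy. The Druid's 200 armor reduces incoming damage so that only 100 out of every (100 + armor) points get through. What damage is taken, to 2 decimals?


actual = 150 * 100 / (100 + 200)
= 150 * 100 / 300
= 15000 / 300
= 50.00

50.00 damage


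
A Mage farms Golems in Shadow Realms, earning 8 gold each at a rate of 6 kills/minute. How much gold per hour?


Gold per minute = 8 * 6 = 48
Gold per hour = 48 * 60 = 2880

2880 gold/hour


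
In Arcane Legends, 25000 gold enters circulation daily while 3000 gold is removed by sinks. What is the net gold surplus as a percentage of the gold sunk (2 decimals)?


Net gold = 25000 - 3000 = 22000
Inflation rate = net / sunk * 100 = 22000 / 3000 * 100
= 7.333333 * 100
= 733.33%

733.33%


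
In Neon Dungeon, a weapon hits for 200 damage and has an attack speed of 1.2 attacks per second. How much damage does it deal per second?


DPS = damage * attack_speed
= 200 * 1.2
= 240.0

240.0 DPS


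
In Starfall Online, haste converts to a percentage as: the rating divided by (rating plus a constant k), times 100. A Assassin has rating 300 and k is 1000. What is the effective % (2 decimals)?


effective% = rating / (rating + k) * 100
= 300 / (300 + 1000) * 100
= 300 / 1300 * 100
= 0.230769 * 100
= 23.08%

23.08%


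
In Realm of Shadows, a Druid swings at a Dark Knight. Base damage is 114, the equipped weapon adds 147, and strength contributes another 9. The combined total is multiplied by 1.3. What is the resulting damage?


Sum base + weapon + str = 114 + 147 + 9 = 270
Multiply by 1.3:
270 * 1.3 = 351.0

351.0 damage


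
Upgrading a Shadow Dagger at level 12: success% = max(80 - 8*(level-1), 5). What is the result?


raw_rate = 80 - 8 * (12 - 1)
= 80 - 8 * 11
= 80 - 88
= -8
Apply floor: max(-8, 5) = 5%

5%


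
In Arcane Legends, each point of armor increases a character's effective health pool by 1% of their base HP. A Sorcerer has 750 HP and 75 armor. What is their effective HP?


EHP = 750 * (1 + 75/100)
= 750 * (1 + 0.75)
= 750 * 1.75
= 1312.5

1312.5 EHP


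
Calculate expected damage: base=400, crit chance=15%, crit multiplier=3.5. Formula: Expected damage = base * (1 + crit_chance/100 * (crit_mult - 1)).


E[dmg] = base * (1 + crit_chance * (crit_mult - 1))
cc as decimal = 15/100 = 0.15
cm - 1 = 3.5 - 1 = 2.5
Bonus factor = 0.15 * 2.5 = 0.375
Total multiplier = 1 + 0.375 = 1.375
Expected damage = 400 * 1.375 = 550.00

550.00 damage


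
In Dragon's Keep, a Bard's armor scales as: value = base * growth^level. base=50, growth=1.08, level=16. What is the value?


value = base * growth^level
= 50 * 1.08^16
= 50 * 3.425943
= 171.30

171.30 armor


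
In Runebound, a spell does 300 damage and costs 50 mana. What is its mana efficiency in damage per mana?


Efficiency = damage / mana
= 300 / 50
= 6.00

6.00 dmg/mana


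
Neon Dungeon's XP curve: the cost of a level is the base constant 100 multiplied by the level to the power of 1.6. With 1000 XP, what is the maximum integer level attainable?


XP = 100 * level^1.6, so level = (XP / 100)^(1/1.6)
= (1000 / 100)^(1/1.6)
= 10.0^0.625
= 4.217
Floor: level = 4

level 4


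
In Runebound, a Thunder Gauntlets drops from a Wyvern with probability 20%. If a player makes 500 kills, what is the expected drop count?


Expected drops = kills * (drop_rate / 100)
= 500 * (20 / 100)
= 500 * 0.2
= 100.0

100.0 drops


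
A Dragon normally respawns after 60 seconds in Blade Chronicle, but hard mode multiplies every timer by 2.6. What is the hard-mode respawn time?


Respawn time = base * multiplier
= 60 * 2.6
= 156.0 seconds

156.0 seconds


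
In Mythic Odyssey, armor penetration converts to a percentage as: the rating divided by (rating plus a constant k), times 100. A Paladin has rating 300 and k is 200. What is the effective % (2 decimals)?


effective% = rating / (rating + k) * 100
= 300 / (300 + 200) * 100
= 300 / 500 * 100
= 0.6 * 100
= 60.00%

60.00%


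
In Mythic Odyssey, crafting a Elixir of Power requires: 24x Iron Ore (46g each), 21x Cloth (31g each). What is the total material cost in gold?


Cost breakdown:
  Iron Ore: 24 * 46 = 1104
  Cloth: 21 * 31 = 651
Total = 1104 + 651 = 1755

1755 gold


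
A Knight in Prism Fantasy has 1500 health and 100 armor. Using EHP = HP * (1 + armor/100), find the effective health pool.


EHP = 1500 * (1 + 100/100)
= 1500 * (1 + 1.0)
= 1500 * 2.0
= 3000.0

3000.0 EHP


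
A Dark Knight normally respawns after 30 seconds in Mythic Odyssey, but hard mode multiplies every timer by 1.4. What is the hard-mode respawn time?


Respawn time = base * multiplier
= 30 * 1.4
= 42.0 seconds

42.0 seconds


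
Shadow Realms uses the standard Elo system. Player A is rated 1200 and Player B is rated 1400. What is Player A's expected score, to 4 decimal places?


Elo expected score: Ea = 1/(1 + 10^((Rb-Ra)/400))
Rb - Ra = 1400 - 1200 = 200
(Rb-Ra)/400 = 200/400 = 0.5
10^0.5 = 3.162278
Ea = 1/(1 + 3.162278) = 1/4.162278 = 0.2403

0.2403


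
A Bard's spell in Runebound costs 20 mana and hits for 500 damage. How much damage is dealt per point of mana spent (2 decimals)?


Efficiency = damage / mana
= 500 / 20
= 25.00

25.00 dmg/mana


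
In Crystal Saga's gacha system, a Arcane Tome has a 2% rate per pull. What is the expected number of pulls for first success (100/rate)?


Expected pulls for a geometric distribution = 1/p = 100 / rate%
= 100 / 2
= 50.0

50.0 pulls


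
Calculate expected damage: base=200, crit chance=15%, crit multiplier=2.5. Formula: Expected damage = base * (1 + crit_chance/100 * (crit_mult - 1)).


E[dmg] = base * (1 + crit_chance * (crit_mult - 1))
cc as decimal = 15/100 = 0.15
cm - 1 = 2.5 - 1 = 1.5
Bonus factor = 0.15 * 1.5 = 0.225
Total multiplier = 1 + 0.225 = 1.225
Expected damage = 200 * 1.225 = 245.00

245.00 damage


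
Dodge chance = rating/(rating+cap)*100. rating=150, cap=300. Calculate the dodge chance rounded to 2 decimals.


dodge% = 150 / (150 + 300) * 100
= 150 / 450 * 100
= 0.333333 * 100
= 33.33%

33.33%


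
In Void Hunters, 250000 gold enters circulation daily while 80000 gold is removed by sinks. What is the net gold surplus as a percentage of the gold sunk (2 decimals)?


Net gold = 250000 - 80000 = 170000
Inflation rate = net / sunk * 100 = 170000 / 80000 * 100
= 2.125 * 100
= 212.50%

212.50%


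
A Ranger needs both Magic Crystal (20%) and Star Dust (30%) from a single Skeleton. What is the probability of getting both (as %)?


For independent events, P(both) = P(A) * P(B)
= 20% * 30%
= 600 / 100 %
= 6.0%

6.0%


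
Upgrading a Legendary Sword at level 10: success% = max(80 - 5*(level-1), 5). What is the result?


raw_rate = 80 - 5 * (10 - 1)
= 80 - 5 * 9
= 80 - 45
= 35
Apply floor: max(35, 5) = 35%

35%


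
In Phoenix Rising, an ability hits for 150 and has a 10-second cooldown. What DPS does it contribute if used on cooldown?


DPS = damage / cooldown
= 150 / 10
= 15.00

15.00 DPS


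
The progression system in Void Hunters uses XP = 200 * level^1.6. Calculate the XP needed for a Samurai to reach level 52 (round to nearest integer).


XP = 200 * level^1.6
Substitute level = 52:
XP = 200 * 52^1.6
= 200 * 556.6797
= 111336

111336 XP


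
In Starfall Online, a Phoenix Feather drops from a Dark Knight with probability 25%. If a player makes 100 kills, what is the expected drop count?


Expected drops = kills * (drop_rate / 100)
= 100 * (25 / 100)
= 100 * 0.25
= 25.0

25.0 drops


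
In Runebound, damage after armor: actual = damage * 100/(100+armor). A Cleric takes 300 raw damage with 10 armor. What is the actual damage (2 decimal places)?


actual = 300 * 100 / (100 + 10)
= 300 * 100 / 110
= 30000 / 110
= 272.73

272.73 damage


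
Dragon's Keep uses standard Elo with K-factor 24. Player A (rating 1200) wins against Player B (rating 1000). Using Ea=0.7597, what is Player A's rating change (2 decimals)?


Elo update: delta = K * (S - Ea), where S = 1 (wins)
S - Ea = 1 - 0.7597 = 0.2403
Rating change = 24 * 0.2403
= 5.77

5.77 rating points


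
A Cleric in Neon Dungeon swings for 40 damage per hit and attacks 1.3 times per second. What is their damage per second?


DPS = damage * attack_speed
= 40 * 1.3
= 52.0

52.0 DPS


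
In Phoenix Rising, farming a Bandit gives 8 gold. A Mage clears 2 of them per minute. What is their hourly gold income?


Gold per minute = 8 * 2 = 16
Gold per hour = 16 * 60 = 960

960 gold/hour


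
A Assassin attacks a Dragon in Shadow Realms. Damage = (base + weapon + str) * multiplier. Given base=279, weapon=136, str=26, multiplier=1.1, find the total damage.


Sum base + weapon + str = 279 + 136 + 26 = 441
Multiply by 1.1:
441 * 1.1 = 485.1

485.1 damage


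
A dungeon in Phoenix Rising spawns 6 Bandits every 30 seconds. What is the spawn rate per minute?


Spawns per minute = count * (60 / interval)
= 6 * (60 / 30)
= 6 * 2.0
= 12.0

12.0 per minute


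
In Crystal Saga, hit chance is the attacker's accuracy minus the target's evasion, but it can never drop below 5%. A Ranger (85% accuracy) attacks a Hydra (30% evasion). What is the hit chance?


accuracy - evasion = 85 - 30 = 55
Apply floor: max(55, 5) = 55
Hit chance = 55%

55%


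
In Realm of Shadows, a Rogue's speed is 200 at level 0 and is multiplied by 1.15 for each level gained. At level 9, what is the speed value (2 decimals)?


value = base * growth^level
= 200 * 1.15^9
= 200 * 3.517876
= 703.58

703.58 speed


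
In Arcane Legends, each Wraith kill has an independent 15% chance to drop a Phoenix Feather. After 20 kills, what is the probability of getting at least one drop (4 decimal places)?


P(at least one) = 1 - P(none) = 1 - (1-p)^n
p = 15/100 = 0.15
1 - p = 0.85
(1 - p)^20 = 0.85^20 = 0.038760
P(at least one) = 1 - 0.038760 = 0.9612

0.9612


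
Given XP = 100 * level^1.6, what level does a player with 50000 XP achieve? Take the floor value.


XP = 100 * level^1.6, so level = (XP / 100)^(1/1.6)
= (50000 / 100)^(1/1.6)
= 500.0^0.625
= 48.6246
Floor: level = 48

level 48


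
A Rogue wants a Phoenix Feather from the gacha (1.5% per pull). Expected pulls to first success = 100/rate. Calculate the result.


Expected pulls for a geometric distribution = 1/p = 100 / rate%
= 100 / 1.5
= 66.67

66.67 pulls


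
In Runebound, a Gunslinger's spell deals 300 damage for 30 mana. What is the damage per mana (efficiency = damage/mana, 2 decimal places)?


Efficiency = damage / mana
= 300 / 30
= 10.00

10.00 dmg/mana


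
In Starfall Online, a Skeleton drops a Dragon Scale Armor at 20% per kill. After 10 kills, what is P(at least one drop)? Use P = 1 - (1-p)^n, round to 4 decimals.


P(at least one) = 1 - P(none) = 1 - (1-p)^n
p = 20/100 = 0.2
1 - p = 0.8
(1 - p)^10 = 0.8^10 = 0.107374
P(at least one) = 1 - 0.107374 = 0.8926

0.8926


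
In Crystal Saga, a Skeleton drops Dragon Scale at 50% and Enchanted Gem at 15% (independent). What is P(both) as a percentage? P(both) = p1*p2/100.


For independent events, P(both) = P(A) * P(B)
= 50% * 15%
= 750 / 100 %
= 7.5%

7.5%


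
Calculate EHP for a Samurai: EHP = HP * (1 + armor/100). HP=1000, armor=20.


EHP = 1000 * (1 + 20/100)
= 1000 * (1 + 0.2)
= 1000 * 1.2
= 1200.0

1200.0 EHP


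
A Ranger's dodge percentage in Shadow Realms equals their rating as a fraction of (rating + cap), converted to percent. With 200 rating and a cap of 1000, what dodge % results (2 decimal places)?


dodge% = 200 / (200 + 1000) * 100
= 200 / 1200 * 100
= 0.166667 * 100
= 16.67%

16.67%


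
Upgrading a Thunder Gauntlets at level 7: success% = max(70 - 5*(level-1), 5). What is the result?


raw_rate = 70 - 5 * (7 - 1)
= 70 - 5 * 6
= 70 - 30
= 40
Apply floor: max(40, 5) = 40%

40%


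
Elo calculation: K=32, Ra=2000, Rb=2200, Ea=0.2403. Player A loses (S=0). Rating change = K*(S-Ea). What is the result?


Elo update: delta = K * (S - Ea), where S = 0 (loses)
S - Ea = 0 - 0.2403 = -0.2403
Rating change = 32 * -0.2403
= -7.69

-7.69 rating points


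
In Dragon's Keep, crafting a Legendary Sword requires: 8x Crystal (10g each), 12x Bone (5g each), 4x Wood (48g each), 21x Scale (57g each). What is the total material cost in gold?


Cost breakdown:
  Crystal: 8 * 10 = 80
  Bone: 12 * 5 = 60
  Wood: 4 * 48 = 192
  Scale: 21 * 57 = 1197
Total = 80 + 60 + 192 + 1197 = 1529

1529 gold


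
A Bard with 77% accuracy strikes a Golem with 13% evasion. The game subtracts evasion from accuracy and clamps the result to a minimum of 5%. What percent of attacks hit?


accuracy - evasion = 77 - 13 = 64
Apply floor: max(64, 5) = 64
Hit chance = 64%

64%


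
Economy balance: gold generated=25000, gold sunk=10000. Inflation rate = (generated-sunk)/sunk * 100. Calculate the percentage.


Net gold = 25000 - 10000 = 15000
Inflation rate = net / sunk * 100 = 15000 / 10000 * 100
= 1.5 * 100
= 150.00%

150.00%


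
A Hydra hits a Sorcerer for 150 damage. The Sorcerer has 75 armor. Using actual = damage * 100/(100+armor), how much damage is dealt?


actual = 150 * 100 / (100 + 75)
= 150 * 100 / 175
= 15000 / 175
= 85.71

85.71 damage


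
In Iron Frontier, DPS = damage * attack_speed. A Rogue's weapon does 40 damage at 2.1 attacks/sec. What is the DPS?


DPS = damage * attack_speed
= 40 * 2.1
= 84.0

84.0 DPS


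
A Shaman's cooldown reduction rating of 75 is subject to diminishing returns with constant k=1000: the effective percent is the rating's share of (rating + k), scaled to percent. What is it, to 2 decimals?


effective% = rating / (rating + k) * 100
= 75 / (75 + 1000) * 100
= 75 / 1075 * 100
= 0.069767 * 100
= 6.98%

6.98%


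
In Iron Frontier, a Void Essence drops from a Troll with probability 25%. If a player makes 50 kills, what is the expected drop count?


Expected drops = kills * (drop_rate / 100)
= 50 * (25 / 100)
= 50 * 0.25
= 12.5

12.5 drops


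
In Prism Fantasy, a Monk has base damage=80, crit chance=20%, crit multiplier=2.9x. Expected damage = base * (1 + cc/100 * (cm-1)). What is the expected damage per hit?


E[dmg] = base * (1 + crit_chance * (crit_mult - 1))
cc as decimal = 20/100 = 0.2
cm - 1 = 2.9 - 1 = 1.9
Bonus factor = 0.2 * 1.9 = 0.38
Total multiplier = 1 + 0.38 = 1.38
Expected damage = 80 * 1.38 = 110.40

110.40 damage


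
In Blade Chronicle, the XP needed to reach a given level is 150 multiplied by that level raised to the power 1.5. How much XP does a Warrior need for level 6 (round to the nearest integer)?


XP = 150 * level^1.5
Substitute level = 6:
XP = 150 * 6^1.5
= 150 * 14.6969
= 2205

2205 XP


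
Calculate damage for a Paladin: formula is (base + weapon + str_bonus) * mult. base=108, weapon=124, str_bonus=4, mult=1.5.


Sum base + weapon + str = 108 + 124 + 4 = 236
Multiply by 1.5:
236 * 1.5 = 354.0

354.0 damage


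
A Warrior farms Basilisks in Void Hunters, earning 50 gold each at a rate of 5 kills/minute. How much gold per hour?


Gold per minute = 50 * 5 = 250
Gold per hour = 250 * 60 = 15000

15000 gold/hour


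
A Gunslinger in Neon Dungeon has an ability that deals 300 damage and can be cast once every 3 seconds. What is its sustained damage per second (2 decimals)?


DPS = damage / cooldown
= 300 / 3
= 100.00

100.00 DPS


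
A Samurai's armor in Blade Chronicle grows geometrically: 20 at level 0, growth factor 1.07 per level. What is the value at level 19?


value = base * growth^level
= 20 * 1.07^19
= 20 * 3.616528
= 72.33

72.33 armor


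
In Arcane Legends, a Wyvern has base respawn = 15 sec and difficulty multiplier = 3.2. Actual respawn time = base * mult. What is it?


Respawn time = base * multiplier
= 15 * 3.2
= 48.0 seconds

48.0 seconds


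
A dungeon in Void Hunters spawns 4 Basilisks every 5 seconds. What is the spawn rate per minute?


Spawns per minute = count * (60 / interval)
= 4 * (60 / 5)
= 4 * 12.0
= 48.0

48.0 per minute


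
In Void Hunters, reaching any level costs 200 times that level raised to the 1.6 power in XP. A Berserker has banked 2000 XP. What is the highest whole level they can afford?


XP = 200 * level^1.6, so level = (XP / 200)^(1/1.6)
= (2000 / 200)^(1/1.6)
= 10.0^0.625
= 4.217
Floor: level = 4

level 4


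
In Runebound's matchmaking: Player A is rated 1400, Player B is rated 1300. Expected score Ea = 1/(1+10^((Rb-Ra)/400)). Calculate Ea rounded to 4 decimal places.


Elo expected score: Ea = 1/(1 + 10^((Rb-Ra)/400))
Rb - Ra = 1300 - 1400 = -100
(Rb-Ra)/400 = -100/400 = -0.25
10^-0.25 = 0.562341
Ea = 1/(1 + 0.562341) = 1/1.562341 = 0.6401

0.6401


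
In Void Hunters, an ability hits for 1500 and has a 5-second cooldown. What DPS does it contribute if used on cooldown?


DPS = damage / cooldown
= 1500 / 5
= 300.00

300.00 DPS


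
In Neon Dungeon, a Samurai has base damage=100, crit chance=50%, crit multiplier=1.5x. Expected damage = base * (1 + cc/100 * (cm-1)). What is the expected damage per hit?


E[dmg] = base * (1 + crit_chance * (crit_mult - 1))
cc as decimal = 50/100 = 0.5
cm - 1 = 1.5 - 1 = 0.5
Bonus factor = 0.5 * 0.5 = 0.25
Total multiplier = 1 + 0.25 = 1.25
Expected damage = 100 * 1.25 = 125.00

125.00 damage


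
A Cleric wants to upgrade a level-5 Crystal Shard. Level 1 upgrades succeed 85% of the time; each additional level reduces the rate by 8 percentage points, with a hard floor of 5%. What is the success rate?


raw_rate = 85 - 8 * (5 - 1)
= 85 - 8 * 4
= 85 - 32
= 53
Apply floor: max(53, 5) = 53%

53%
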